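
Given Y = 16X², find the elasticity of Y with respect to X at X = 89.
Elasticity = 2

Elasticity = (dY/dX) · (X/Y)

dY/dX = 32·X
At X = 89: dY/dX = 2848, Y = 126736

Elasticity = 2848 · (89 / 126736) = 2

Interpretation: for a small percentage change in X, the percentage change in Y is approximately 2.00 times as large.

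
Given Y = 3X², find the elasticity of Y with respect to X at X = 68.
Elasticity = 2

Elasticity = (dY/dX) · (X/Y)

dY/dX = 6·X
At X = 68: dY/dX = 408, Y = 13872

Elasticity = 408 · (68 / 13872) = 2

Interpretation: for a small percentage change in X, the percentage change in Y is approximately 2.00 times as large.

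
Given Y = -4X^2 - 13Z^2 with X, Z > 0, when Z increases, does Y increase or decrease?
Y decreases

Taking the partial derivative:
∂Y/∂Z = -26Z

∂Y/∂Z = -26Z < 0 (assuming positive values)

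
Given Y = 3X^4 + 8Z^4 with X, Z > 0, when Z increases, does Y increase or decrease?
Y increases

Taking the partial derivative:
∂Y/∂Z = 32Z^3

∂Y/∂Z = 32Z^3 > 0 (assuming positive values)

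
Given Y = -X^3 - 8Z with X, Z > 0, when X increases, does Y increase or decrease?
Y decreases

Taking the partial derivative:
∂Y/∂X = -3X^2

∂Y/∂X = -3X^2 < 0 (assuming positive values)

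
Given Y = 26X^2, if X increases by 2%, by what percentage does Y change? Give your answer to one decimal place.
4.0%

For Y = 26X^2:
If X → X(1 + 0.02)
Then Y → Y · (1 + 0.02)^2
     = Y · 1.0404

Percentage change = ((1 + 0.02)^2 − 1) × 100% ≈ 4.0%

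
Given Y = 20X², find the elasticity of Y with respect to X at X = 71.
Elasticity = 2

Elasticity = (dY/dX) · (X/Y)

dY/dX = 40·X
At X = 71: dY/dX = 2840, Y = 100820

Elasticity = 2840 · (71 / 100820) = 2

Interpretation: for a small percentage change in X, the percentage change in Y is approximately 2.00 times as large.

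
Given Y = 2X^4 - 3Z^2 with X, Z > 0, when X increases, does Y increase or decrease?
Y increases

Taking the partial derivative:
∂Y/∂X = 8X^3

∂Y/∂X = 8X^3 > 0 (assuming positive values)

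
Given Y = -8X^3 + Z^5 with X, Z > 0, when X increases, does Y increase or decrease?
Y decreases

Taking the partial derivative:
∂Y/∂X = -24X^2

∂Y/∂X = -24X^2 < 0 (assuming positive values)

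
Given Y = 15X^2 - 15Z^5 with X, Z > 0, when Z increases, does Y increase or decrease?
Y decreases

Taking the partial derivative:
∂Y/∂Z = -75Z^4

∂Y/∂Z = -75Z^4 < 0 (assuming positive values)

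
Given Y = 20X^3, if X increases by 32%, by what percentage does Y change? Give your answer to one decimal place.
130.0%

For Y = 20X^3:
If X → X(1 + 0.32)
Then Y → Y · (1 + 0.32)^3
     ≈ Y · 2.3000

Percentage change = ((1 + 0.32)^3 − 1) × 100% ≈ 130.0%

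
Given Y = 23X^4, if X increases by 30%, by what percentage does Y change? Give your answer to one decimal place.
185.6%

For Y = 23X^4:
If X → X(1 + 0.3)
Then Y → Y · (1 + 0.3)^4
     = Y · 2.8561

Percentage change = ((1 + 0.3)^4 − 1) × 100% ≈ 185.6%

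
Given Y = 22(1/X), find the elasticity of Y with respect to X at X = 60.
Elasticity = -1

Elasticity = (dY/dX) · (X/Y)

dY/dX = -22/X²
At X = 60: dY/dX = -11/1800, Y = 11/30

Elasticity = (-11/1800) · (60 / (11/30)) = -1

Interpretation: for a small percentage change in X, the percentage change in Y is approximately -1.00 times as large.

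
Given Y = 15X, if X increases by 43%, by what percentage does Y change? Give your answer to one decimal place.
43.0%

For Y = 15X:
If X → X(1 + 0.43)
Then Y → Y · (1 + 0.43)^1
     = Y · 1.4300

Percentage change = ((1 + 0.43)^1 − 1) × 100% = 43.0%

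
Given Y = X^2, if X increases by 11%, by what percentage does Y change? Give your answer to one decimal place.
23.2%

For Y = X^2:
If X → X(1 + 0.11)
Then Y → Y · (1 + 0.11)^2
     = Y · 1.2321

Percentage change = ((1 + 0.11)^2 − 1) × 100% ≈ 23.2%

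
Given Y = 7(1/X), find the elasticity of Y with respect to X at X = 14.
Elasticity = -1

Elasticity = (dY/dX) · (X/Y)

dY/dX = -7/X²
At X = 14: dY/dX = -1/28, Y = 1/2

Elasticity = (-1/28) · (14 / (1/2)) = -1

Interpretation: for a small percentage change in X, the percentage change in Y is approximately -1.00 times as large.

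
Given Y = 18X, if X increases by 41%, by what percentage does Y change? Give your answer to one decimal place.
41.0%

For Y = 18X:
If X → X(1 + 0.41)
Then Y → Y · (1 + 0.41)^1
     = Y · 1.4100

Percentage change = ((1 + 0.41)^1 − 1) × 100% = 41.0%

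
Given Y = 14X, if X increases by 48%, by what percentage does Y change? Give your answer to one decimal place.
48.0%

For Y = 14X:
If X → X(1 + 0.48)
Then Y → Y · (1 + 0.48)^1
     = Y · 1.4800

Percentage change = ((1 + 0.48)^1 − 1) × 100% = 48.0%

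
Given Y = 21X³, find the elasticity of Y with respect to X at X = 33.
Elasticity = 3

Elasticity = (dY/dX) · (X/Y)

dY/dX = 63·X²
At X = 33: dY/dX = 68607, Y = 754677

Elasticity = 68607 · (33 / 754677) = 3

Interpretation: for a small percentage change in X, the percentage change in Y is approximately 3.00 times as large.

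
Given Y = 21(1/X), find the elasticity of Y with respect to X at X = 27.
Elasticity = -1

Elasticity = (dY/dX) · (X/Y)

dY/dX = -21/X²
At X = 27: dY/dX = -7/243, Y = 7/9

Elasticity = (-7/243) · (27 / (7/9)) = -1

Interpretation: for a small percentage change in X, the percentage change in Y is approximately -1.00 times as large.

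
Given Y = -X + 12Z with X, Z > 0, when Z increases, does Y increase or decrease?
Y increases

Taking the partial derivative:
∂Y/∂Z = 12

∂Y/∂Z = 12 > 0 (assuming positive values)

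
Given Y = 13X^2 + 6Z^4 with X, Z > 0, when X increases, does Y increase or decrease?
Y increases

Taking the partial derivative:
∂Y/∂X = 26X

∂Y/∂X = 26X > 0 (assuming positive values)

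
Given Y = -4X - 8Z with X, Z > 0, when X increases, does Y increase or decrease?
Y decreases

Taking the partial derivative:
∂Y/∂X = -4

∂Y/∂X = -4 < 0 (assuming positive values)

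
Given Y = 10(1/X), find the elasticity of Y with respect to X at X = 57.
Elasticity = -1

Elasticity = (dY/dX) · (X/Y)

dY/dX = -10/X²
At X = 57: dY/dX = -10/3249, Y = 10/57

Elasticity = (-10/3249) · (57 / (10/57)) = -1

Interpretation: for a small percentage change in X, the percentage change in Y is approximately -1.00 times as large.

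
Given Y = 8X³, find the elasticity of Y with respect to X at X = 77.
Elasticity = 3

Elasticity = (dY/dX) · (X/Y)

dY/dX = 24·X²
At X = 77: dY/dX = 142296, Y = 3652264

Elasticity = 142296 · (77 / 3652264) = 3

Interpretation: for a small percentage change in X, the percentage change in Y is approximately 3.00 times as large.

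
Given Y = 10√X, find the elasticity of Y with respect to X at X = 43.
Elasticity = 1/2

Elasticity = (dY/dX) · (X/Y)

dY/dX = 5/√X
At X = 43: dY/dX = 5·√43/43, Y = 10·√43

Elasticity = (5·√43/43) · (43 / (10·√43)) = 1/2

Interpretation: for a small percentage change in X, the percentage change in Y is approximately 0.50 times as large.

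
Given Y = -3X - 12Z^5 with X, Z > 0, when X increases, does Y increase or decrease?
Y decreases

Taking the partial derivative:
∂Y/∂X = -3

∂Y/∂X = -3 < 0 (assuming positive values)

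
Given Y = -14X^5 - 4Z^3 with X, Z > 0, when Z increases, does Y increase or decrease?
Y decreases

Taking the partial derivative:
∂Y/∂Z = -12Z^2

∂Y/∂Z = -12Z^2 < 0 (assuming positive values)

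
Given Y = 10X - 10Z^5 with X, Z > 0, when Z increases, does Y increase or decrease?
Y decreases

Taking the partial derivative:
∂Y/∂Z = -50Z^4

∂Y/∂Z = -50Z^4 < 0 (assuming positive values)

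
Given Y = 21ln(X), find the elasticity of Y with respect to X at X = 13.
Elasticity = 1/ln(13) ≈ 0.3899

Elasticity = (dY/dX) · (X/Y)

dY/dX = 21/X
At X = 13: dY/dX = 21/13, Y = 21·ln(13)

Elasticity = (21/13) · (13 / (21·ln(13))) = 1/ln(13) ≈ 0.3899

Interpretation: for a small percentage change in X, the percentage change in Y is approximately 0.39 times as large.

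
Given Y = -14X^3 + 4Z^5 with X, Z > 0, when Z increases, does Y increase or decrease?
Y increases

Taking the partial derivative:
∂Y/∂Z = 20Z^4

∂Y/∂Z = 20Z^4 > 0 (assuming positive values)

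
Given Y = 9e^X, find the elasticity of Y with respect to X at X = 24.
Elasticity = 24

Elasticity = (dY/dX) · (X/Y)

dY/dX = 9·e^X
At X = 24: dY/dX = 9·e^24, Y = 9·e^24

Elasticity = (9·e^24) · (24 / (9·e^24)) = 24

Interpretation: for a small percentage change in X, the percentage change in Y is approximately 24.00 times as large.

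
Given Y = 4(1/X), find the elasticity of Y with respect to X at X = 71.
Elasticity = -1

Elasticity = (dY/dX) · (X/Y)

dY/dX = -4/X²
At X = 71: dY/dX = -4/5041, Y = 4/71

Elasticity = (-4/5041) · (71 / (4/71)) = -1

Interpretation: for a small percentage change in X, the percentage change in Y is approximately -1.00 times as large.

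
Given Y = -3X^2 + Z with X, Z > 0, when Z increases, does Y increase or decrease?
Y increases

Taking the partial derivative:
∂Y/∂Z = 1

∂Y/∂Z = 1 > 0 (assuming positive values)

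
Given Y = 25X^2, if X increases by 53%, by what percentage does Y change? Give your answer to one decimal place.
134.1%

For Y = 25X^2:
If X → X(1 + 0.53)
Then Y → Y · (1 + 0.53)^2
     = Y · 2.3409

Percentage change = ((1 + 0.53)^2 − 1) × 100% ≈ 134.1%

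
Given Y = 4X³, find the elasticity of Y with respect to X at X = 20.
Elasticity = 3

Elasticity = (dY/dX) · (X/Y)

dY/dX = 12·X²
At X = 20: dY/dX = 4800, Y = 32000

Elasticity = 4800 · (20 / 32000) = 3

Interpretation: for a small percentage change in X, the percentage change in Y is approximately 3.00 times as large.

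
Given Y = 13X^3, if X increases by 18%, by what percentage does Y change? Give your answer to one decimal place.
64.3%

For Y = 13X^3:
If X → X(1 + 0.18)
Then Y → Y · (1 + 0.18)^3
     ≈ Y · 1.6430

Percentage change = ((1 + 0.18)^3 − 1) × 100% ≈ 64.3%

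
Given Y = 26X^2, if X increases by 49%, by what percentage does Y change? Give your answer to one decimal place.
122.0%

For Y = 26X^2:
If X → X(1 + 0.49)
Then Y → Y · (1 + 0.49)^2
     = Y · 2.2201

Percentage change = ((1 + 0.49)^2 − 1) × 100% ≈ 122.0%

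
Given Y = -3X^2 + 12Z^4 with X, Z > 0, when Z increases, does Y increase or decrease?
Y increases

Taking the partial derivative:
∂Y/∂Z = 48Z^3

∂Y/∂Z = 48Z^3 > 0 (assuming positive values)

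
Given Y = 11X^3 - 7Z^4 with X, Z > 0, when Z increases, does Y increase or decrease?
Y decreases

Taking the partial derivative:
∂Y/∂Z = -28Z^3

∂Y/∂Z = -28Z^3 < 0 (assuming positive values)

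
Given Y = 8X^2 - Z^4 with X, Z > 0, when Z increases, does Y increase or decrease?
Y decreases

Taking the partial derivative:
∂Y/∂Z = -4Z^3

∂Y/∂Z = -4Z^3 < 0 (assuming positive values)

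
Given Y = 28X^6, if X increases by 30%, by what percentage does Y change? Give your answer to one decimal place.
382.7%

For Y = 28X^6:
If X → X(1 + 0.3)
Then Y → Y · (1 + 0.3)^6
     ≈ Y · 4.8268

Percentage change = ((1 + 0.3)^6 − 1) × 100% ≈ 382.7%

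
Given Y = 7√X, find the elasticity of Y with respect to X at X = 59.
Elasticity = 1/2

Elasticity = (dY/dX) · (X/Y)

dY/dX = 7/(2·√X)
At X = 59: dY/dX = 7·√59/118, Y = 7·√59

Elasticity = (7·√59/118) · (59 / (7·√59)) = 1/2

Interpretation: for a small percentage change in X, the percentage change in Y is approximately 0.50 times as large.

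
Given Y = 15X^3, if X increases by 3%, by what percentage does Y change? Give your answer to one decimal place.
9.3%

For Y = 15X^3:
If X → X(1 + 0.03)
Then Y → Y · (1 + 0.03)^3
     ≈ Y · 1.0927

Percentage change = ((1 + 0.03)^3 − 1) × 100% ≈ 9.3%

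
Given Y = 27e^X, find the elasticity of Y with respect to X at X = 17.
Elasticity = 17

Elasticity = (dY/dX) · (X/Y)

dY/dX = 27·e^X
At X = 17: dY/dX = 27·e^17, Y = 27·e^17

Elasticity = (27·e^17) · (17 / (27·e^17)) = 17

Interpretation: for a small percentage change in X, the percentage change in Y is approximately 17.00 times as large.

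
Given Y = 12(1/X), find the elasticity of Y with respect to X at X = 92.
Elasticity = -1

Elasticity = (dY/dX) · (X/Y)

dY/dX = -12/X²
At X = 92: dY/dX = -3/2116, Y = 3/23

Elasticity = (-3/2116) · (92 / (3/23)) = -1

Interpretation: for a small percentage change in X, the percentage change in Y is approximately -1.00 times as large.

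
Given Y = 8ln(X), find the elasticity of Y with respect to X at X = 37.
Elasticity = 1/ln(37) ≈ 0.2769

Elasticity = (dY/dX) · (X/Y)

dY/dX = 8/X
At X = 37: dY/dX = 8/37, Y = 8·ln(37)

Elasticity = (8/37) · (37 / (8·ln(37))) = 1/ln(37) ≈ 0.2769

Interpretation: for a small percentage change in X, the percentage change in Y is approximately 0.28 times as large.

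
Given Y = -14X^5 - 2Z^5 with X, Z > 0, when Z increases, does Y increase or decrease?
Y decreases

Taking the partial derivative:
∂Y/∂Z = -10Z^4

∂Y/∂Z = -10Z^4 < 0 (assuming positive values)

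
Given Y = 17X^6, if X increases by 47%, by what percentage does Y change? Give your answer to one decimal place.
909.0%

For Y = 17X^6:
If X → X(1 + 0.47)
Then Y → Y · (1 + 0.47)^6
     ≈ Y · 10.0903

Percentage change = ((1 + 0.47)^6 − 1) × 100% ≈ 909.0%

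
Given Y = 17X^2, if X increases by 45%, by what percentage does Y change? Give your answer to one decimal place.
110.3%

For Y = 17X^2:
If X → X(1 + 0.45)
Then Y → Y · (1 + 0.45)^2
     = Y · 2.1025

Percentage change = ((1 + 0.45)^2 − 1) × 100% ≈ 110.3%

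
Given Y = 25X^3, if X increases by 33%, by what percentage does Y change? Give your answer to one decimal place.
135.3%

For Y = 25X^3:
If X → X(1 + 0.33)
Then Y → Y · (1 + 0.33)^3
     ≈ Y · 2.3526

Percentage change = ((1 + 0.33)^3 − 1) × 100% ≈ 135.3%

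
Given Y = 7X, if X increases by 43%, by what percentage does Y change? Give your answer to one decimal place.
43.0%

For Y = 7X:
If X → X(1 + 0.43)
Then Y → Y · (1 + 0.43)^1
     = Y · 1.4300

Percentage change = ((1 + 0.43)^1 − 1) × 100% = 43.0%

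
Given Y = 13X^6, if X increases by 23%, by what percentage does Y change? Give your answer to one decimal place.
246.3%

For Y = 13X^6:
If X → X(1 + 0.23)
Then Y → Y · (1 + 0.23)^6
     ≈ Y · 3.4628

Percentage change = ((1 + 0.23)^6 − 1) × 100% ≈ 246.3%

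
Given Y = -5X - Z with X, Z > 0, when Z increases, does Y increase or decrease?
Y decreases

Taking the partial derivative:
∂Y/∂Z = -1

∂Y/∂Z = -1 < 0 (assuming positive values)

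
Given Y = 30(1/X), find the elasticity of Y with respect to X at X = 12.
Elasticity = -1

Elasticity = (dY/dX) · (X/Y)

dY/dX = -30/X²
At X = 12: dY/dX = -5/24, Y = 5/2

Elasticity = (-5/24) · (12 / (5/2)) = -1

Interpretation: for a small percentage change in X, the percentage change in Y is approximately -1.00 times as large.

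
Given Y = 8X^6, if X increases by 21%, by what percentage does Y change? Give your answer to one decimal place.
213.8%

For Y = 8X^6:
If X → X(1 + 0.21)
Then Y → Y · (1 + 0.21)^6
     ≈ Y · 3.1384

Percentage change = ((1 + 0.21)^6 − 1) × 100% ≈ 213.8%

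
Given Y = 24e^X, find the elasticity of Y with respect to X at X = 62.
Elasticity = 62

Elasticity = (dY/dX) · (X/Y)

dY/dX = 24·e^X
At X = 62: dY/dX = 24·e^62, Y = 24·e^62

Elasticity = (24·e^62) · (62 / (24·e^62)) = 62

Interpretation: for a small percentage change in X, the percentage change in Y is approximately 62.00 times as large.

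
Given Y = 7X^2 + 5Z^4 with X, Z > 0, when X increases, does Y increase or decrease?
Y increases

Taking the partial derivative:
∂Y/∂X = 14X

∂Y/∂X = 14X > 0 (assuming positive values)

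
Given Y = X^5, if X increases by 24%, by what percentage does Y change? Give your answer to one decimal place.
193.2%

For Y = X^5:
If X → X(1 + 0.24)
Then Y → Y · (1 + 0.24)^5
     ≈ Y · 2.9316

Percentage change = ((1 + 0.24)^5 − 1) × 100% ≈ 193.2%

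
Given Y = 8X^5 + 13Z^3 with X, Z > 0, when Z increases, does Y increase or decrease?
Y increases

Taking the partial derivative:
∂Y/∂Z = 39Z^2

∂Y/∂Z = 39Z^2 > 0 (assuming positive values)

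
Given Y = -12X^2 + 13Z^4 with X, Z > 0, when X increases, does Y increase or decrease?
Y decreases

Taking the partial derivative:
∂Y/∂X = -24X

∂Y/∂X = -24X < 0 (assuming positive values)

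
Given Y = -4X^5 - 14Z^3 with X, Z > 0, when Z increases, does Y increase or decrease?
Y decreases

Taking the partial derivative:
∂Y/∂Z = -42Z^2

∂Y/∂Z = -42Z^2 < 0 (assuming positive values)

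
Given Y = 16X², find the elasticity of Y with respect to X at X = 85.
Elasticity = 2

Elasticity = (dY/dX) · (X/Y)

dY/dX = 32·X
At X = 85: dY/dX = 2720, Y = 115600

Elasticity = 2720 · (85 / 115600) = 2

Interpretation: for a small percentage change in X, the percentage change in Y is approximately 2.00 times as large.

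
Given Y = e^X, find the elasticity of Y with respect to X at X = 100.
Elasticity = 100

Elasticity = (dY/dX) · (X/Y)

dY/dX = e^X
At X = 100: dY/dX = e^100, Y = e^100

Elasticity = (e^100) · (100 / (e^100)) = 100

Interpretation: for a small percentage change in X, the percentage change in Y is approximately 100.00 times as large.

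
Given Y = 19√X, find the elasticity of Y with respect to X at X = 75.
Elasticity = 1/2

Elasticity = (dY/dX) · (X/Y)

dY/dX = 19/(2·√X)
At X = 75: dY/dX = 19·√3/30, Y = 95·√3

Elasticity = (19·√3/30) · (75 / (95·√3)) = 1/2

Interpretation: for a small percentage change in X, the percentage change in Y is approximately 0.50 times as large.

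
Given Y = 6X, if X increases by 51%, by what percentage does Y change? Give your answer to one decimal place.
51.0%

For Y = 6X:
If X → X(1 + 0.51)
Then Y → Y · (1 + 0.51)^1
     = Y · 1.5100

Percentage change = ((1 + 0.51)^1 − 1) × 100% = 51.0%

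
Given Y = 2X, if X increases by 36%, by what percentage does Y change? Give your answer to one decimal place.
36.0%

For Y = 2X:
If X → X(1 + 0.36)
Then Y → Y · (1 + 0.36)^1
     = Y · 1.3600

Percentage change = ((1 + 0.36)^1 − 1) × 100% = 36.0%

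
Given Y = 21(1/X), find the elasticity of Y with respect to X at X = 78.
Elasticity = -1

Elasticity = (dY/dX) · (X/Y)

dY/dX = -21/X²
At X = 78: dY/dX = -7/2028, Y = 7/26

Elasticity = (-7/2028) · (78 / (7/26)) = -1

Interpretation: for a small percentage change in X, the percentage change in Y is approximately -1.00 times as large.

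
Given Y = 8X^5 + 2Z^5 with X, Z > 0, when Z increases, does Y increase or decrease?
Y increases

Taking the partial derivative:
∂Y/∂Z = 10Z^4

∂Y/∂Z = 10Z^4 > 0 (assuming positive values)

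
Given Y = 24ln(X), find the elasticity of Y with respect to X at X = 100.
Elasticity = 1/ln(100) ≈ 0.2171

Elasticity = (dY/dX) · (X/Y)

dY/dX = 24/X
At X = 100: dY/dX = 6/25, Y = 24·ln(100)

Elasticity = (6/25) · (100 / (24·ln(100))) = 1/ln(100) ≈ 0.2171

Interpretation: for a small percentage change in X, the percentage change in Y is approximately 0.22 times as large.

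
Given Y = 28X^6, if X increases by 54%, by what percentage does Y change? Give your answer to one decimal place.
1233.9%

For Y = 28X^6:
If X → X(1 + 0.54)
Then Y → Y · (1 + 0.54)^6
     ≈ Y · 13.3390

Percentage change = ((1 + 0.54)^6 − 1) × 100% ≈ 1233.9%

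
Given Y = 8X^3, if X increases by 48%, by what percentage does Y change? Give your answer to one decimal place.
224.2%

For Y = 8X^3:
If X → X(1 + 0.48)
Then Y → Y · (1 + 0.48)^3
     ≈ Y · 3.2418

Percentage change = ((1 + 0.48)^3 − 1) × 100% ≈ 224.2%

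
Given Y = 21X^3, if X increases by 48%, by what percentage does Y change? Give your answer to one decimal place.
224.2%

For Y = 21X^3:
If X → X(1 + 0.48)
Then Y → Y · (1 + 0.48)^3
     ≈ Y · 3.2418

Percentage change = ((1 + 0.48)^3 − 1) × 100% ≈ 224.2%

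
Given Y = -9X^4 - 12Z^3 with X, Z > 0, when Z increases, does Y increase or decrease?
Y decreases

Taking the partial derivative:
∂Y/∂Z = -36Z^2

∂Y/∂Z = -36Z^2 < 0 (assuming positive values)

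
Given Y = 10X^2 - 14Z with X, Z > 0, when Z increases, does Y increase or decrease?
Y decreases

Taking the partial derivative:
∂Y/∂Z = -14

∂Y/∂Z = -14 < 0 (assuming positive values)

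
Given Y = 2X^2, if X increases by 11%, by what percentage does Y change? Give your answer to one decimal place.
23.2%

For Y = 2X^2:
If X → X(1 + 0.11)
Then Y → Y · (1 + 0.11)^2
     = Y · 1.2321

Percentage change = ((1 + 0.11)^2 − 1) × 100% ≈ 23.2%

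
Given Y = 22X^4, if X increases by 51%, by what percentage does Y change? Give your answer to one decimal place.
419.9%

For Y = 22X^4:
If X → X(1 + 0.51)
Then Y → Y · (1 + 0.51)^4
     ≈ Y · 5.1989

Percentage change = ((1 + 0.51)^4 − 1) × 100% ≈ 419.9%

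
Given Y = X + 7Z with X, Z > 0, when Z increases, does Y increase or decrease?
Y increases

Taking the partial derivative:
∂Y/∂Z = 7

∂Y/∂Z = 7 > 0 (assuming positive values)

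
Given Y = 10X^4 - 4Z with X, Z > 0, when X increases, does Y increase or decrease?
Y increases

Taking the partial derivative:
∂Y/∂X = 40X^3

∂Y/∂X = 40X^3 > 0 (assuming positive values)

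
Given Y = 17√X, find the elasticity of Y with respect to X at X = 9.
Elasticity = 1/2

Elasticity = (dY/dX) · (X/Y)

dY/dX = 17/(2·√X)
At X = 9: dY/dX = 17/6, Y = 51

Elasticity = (17/6) · (9 / 51) = 1/2

Interpretation: for a small percentage change in X, the percentage change in Y is approximately 0.50 times as large.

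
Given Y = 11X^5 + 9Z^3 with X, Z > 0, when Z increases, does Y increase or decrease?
Y increases

Taking the partial derivative:
∂Y/∂Z = 27Z^2

∂Y/∂Z = 27Z^2 > 0 (assuming positive values)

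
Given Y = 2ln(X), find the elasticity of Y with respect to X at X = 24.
Elasticity = 1/ln(24) ≈ 0.3147

Elasticity = (dY/dX) · (X/Y)

dY/dX = 2/X
At X = 24: dY/dX = 1/12, Y = 2·ln(24)

Elasticity = (1/12) · (24 / (2·ln(24))) = 1/ln(24) ≈ 0.3147

Interpretation: for a small percentage change in X, the percentage change in Y is approximately 0.31 times as large.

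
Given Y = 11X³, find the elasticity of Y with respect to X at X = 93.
Elasticity = 3

Elasticity = (dY/dX) · (X/Y)

dY/dX = 33·X²
At X = 93: dY/dX = 285417, Y = 8847927

Elasticity = 285417 · (93 / 8847927) = 3

Interpretation: for a small percentage change in X, the percentage change in Y is approximately 3.00 times as large.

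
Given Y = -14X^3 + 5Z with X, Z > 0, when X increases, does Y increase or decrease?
Y decreases

Taking the partial derivative:
∂Y/∂X = -42X^2

∂Y/∂X = -42X^2 < 0 (assuming positive values)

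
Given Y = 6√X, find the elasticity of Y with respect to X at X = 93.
Elasticity = 1/2

Elasticity = (dY/dX) · (X/Y)

dY/dX = 3/√X
At X = 93: dY/dX = √93/31, Y = 6·√93

Elasticity = (√93/31) · (93 / (6·√93)) = 1/2

Interpretation: for a small percentage change in X, the percentage change in Y is approximately 0.50 times as large.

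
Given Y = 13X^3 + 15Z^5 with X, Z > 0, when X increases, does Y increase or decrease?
Y increases

Taking the partial derivative:
∂Y/∂X = 39X^2

∂Y/∂X = 39X^2 > 0 (assuming positive values)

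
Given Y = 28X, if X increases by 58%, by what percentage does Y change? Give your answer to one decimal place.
58.0%

For Y = 28X:
If X → X(1 + 0.58)
Then Y → Y · (1 + 0.58)^1
     = Y · 1.5800

Percentage change = ((1 + 0.58)^1 − 1) × 100% = 58.0%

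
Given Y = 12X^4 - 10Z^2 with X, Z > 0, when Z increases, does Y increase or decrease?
Y decreases

Taking the partial derivative:
∂Y/∂Z = -20Z

∂Y/∂Z = -20Z < 0 (assuming positive values)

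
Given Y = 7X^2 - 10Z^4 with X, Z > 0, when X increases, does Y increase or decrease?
Y increases

Taking the partial derivative:
∂Y/∂X = 14X

∂Y/∂X = 14X > 0 (assuming positive values)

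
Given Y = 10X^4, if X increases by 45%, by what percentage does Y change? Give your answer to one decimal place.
342.1%

For Y = 10X^4:
If X → X(1 + 0.45)
Then Y → Y · (1 + 0.45)^4
     ≈ Y · 4.4205

Percentage change = ((1 + 0.45)^4 − 1) × 100% ≈ 342.1%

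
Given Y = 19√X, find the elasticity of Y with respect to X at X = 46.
Elasticity = 1/2

Elasticity = (dY/dX) · (X/Y)

dY/dX = 19/(2·√X)
At X = 46: dY/dX = 19·√46/92, Y = 19·√46

Elasticity = (19·√46/92) · (46 / (19·√46)) = 1/2

Interpretation: for a small percentage change in X, the percentage change in Y is approximately 0.50 times as large.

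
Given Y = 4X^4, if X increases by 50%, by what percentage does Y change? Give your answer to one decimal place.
406.3%

For Y = 4X^4:
If X → X(1 + 0.5)
Then Y → Y · (1 + 0.5)^4
     = Y · 5.0625

Percentage change = ((1 + 0.5)^4 − 1) × 100% ≈ 406.3%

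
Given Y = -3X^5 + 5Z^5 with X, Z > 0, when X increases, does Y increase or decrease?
Y decreases

Taking the partial derivative:
∂Y/∂X = -15X^4

∂Y/∂X = -15X^4 < 0 (assuming positive values)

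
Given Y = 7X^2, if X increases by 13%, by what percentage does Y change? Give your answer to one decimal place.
27.7%

For Y = 7X^2:
If X → X(1 + 0.13)
Then Y → Y · (1 + 0.13)^2
     = Y · 1.2769

Percentage change = ((1 + 0.13)^2 − 1) × 100% ≈ 27.7%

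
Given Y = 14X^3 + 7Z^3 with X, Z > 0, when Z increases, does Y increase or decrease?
Y increases

Taking the partial derivative:
∂Y/∂Z = 21Z^2

∂Y/∂Z = 21Z^2 > 0 (assuming positive values)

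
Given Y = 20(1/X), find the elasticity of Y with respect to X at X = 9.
Elasticity = -1

Elasticity = (dY/dX) · (X/Y)

dY/dX = -20/X²
At X = 9: dY/dX = -20/81, Y = 20/9

Elasticity = (-20/81) · (9 / (20/9)) = -1

Interpretation: for a small percentage change in X, the percentage change in Y is approximately -1.00 times as large.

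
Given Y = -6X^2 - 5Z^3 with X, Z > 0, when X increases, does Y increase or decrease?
Y decreases

Taking the partial derivative:
∂Y/∂X = -12X

∂Y/∂X = -12X < 0 (assuming positive values)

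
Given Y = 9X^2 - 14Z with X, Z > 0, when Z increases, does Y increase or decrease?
Y decreases

Taking the partial derivative:
∂Y/∂Z = -14

∂Y/∂Z = -14 < 0 (assuming positive values)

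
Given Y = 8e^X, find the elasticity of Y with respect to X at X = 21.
Elasticity = 21

Elasticity = (dY/dX) · (X/Y)

dY/dX = 8·e^X
At X = 21: dY/dX = 8·e^21, Y = 8·e^21

Elasticity = (8·e^21) · (21 / (8·e^21)) = 21

Interpretation: for a small percentage change in X, the percentage change in Y is approximately 21.00 times as large.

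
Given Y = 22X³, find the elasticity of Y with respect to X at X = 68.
Elasticity = 3

Elasticity = (dY/dX) · (X/Y)

dY/dX = 66·X²
At X = 68: dY/dX = 305184, Y = 6917504

Elasticity = 305184 · (68 / 6917504) = 3

Interpretation: for a small percentage change in X, the percentage change in Y is approximately 3.00 times as large.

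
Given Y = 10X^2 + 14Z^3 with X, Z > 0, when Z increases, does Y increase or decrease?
Y increases

Taking the partial derivative:
∂Y/∂Z = 42Z^2

∂Y/∂Z = 42Z^2 > 0 (assuming positive values)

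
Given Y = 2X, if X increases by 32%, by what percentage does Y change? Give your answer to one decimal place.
32.0%

For Y = 2X:
If X → X(1 + 0.32)
Then Y → Y · (1 + 0.32)^1
     = Y · 1.3200

Percentage change = ((1 + 0.32)^1 − 1) × 100% = 32.0%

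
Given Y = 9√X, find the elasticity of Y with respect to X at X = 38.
Elasticity = 1/2

Elasticity = (dY/dX) · (X/Y)

dY/dX = 9/(2·√X)
At X = 38: dY/dX = 9·√38/76, Y = 9·√38

Elasticity = (9·√38/76) · (38 / (9·√38)) = 1/2

Interpretation: for a small percentage change in X, the percentage change in Y is approximately 0.50 times as large.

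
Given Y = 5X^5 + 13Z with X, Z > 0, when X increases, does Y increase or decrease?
Y increases

Taking the partial derivative:
∂Y/∂X = 25X^4

∂Y/∂X = 25X^4 > 0 (assuming positive values)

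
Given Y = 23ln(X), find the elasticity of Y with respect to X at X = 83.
Elasticity = 1/ln(83) ≈ 0.2263

Elasticity = (dY/dX) · (X/Y)

dY/dX = 23/X
At X = 83: dY/dX = 23/83, Y = 23·ln(83)

Elasticity = (23/83) · (83 / (23·ln(83))) = 1/ln(83) ≈ 0.2263

Interpretation: for a small percentage change in X, the percentage change in Y is approximately 0.23 times as large.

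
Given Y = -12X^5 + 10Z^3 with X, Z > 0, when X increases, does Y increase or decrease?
Y decreases

Taking the partial derivative:
∂Y/∂X = -60X^4

∂Y/∂X = -60X^4 < 0 (assuming positive values)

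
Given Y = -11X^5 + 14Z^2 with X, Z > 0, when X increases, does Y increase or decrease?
Y decreases

Taking the partial derivative:
∂Y/∂X = -55X^4

∂Y/∂X = -55X^4 < 0 (assuming positive values)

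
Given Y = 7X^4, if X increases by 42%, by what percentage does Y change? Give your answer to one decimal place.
306.6%

For Y = 7X^4:
If X → X(1 + 0.42)
Then Y → Y · (1 + 0.42)^4
     ≈ Y · 4.0659

Percentage change = ((1 + 0.42)^4 − 1) × 100% ≈ 306.6%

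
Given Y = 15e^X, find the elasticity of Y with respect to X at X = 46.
Elasticity = 46

Elasticity = (dY/dX) · (X/Y)

dY/dX = 15·e^X
At X = 46: dY/dX = 15·e^46, Y = 15·e^46

Elasticity = (15·e^46) · (46 / (15·e^46)) = 46

Interpretation: for a small percentage change in X, the percentage change in Y is approximately 46.00 times as large.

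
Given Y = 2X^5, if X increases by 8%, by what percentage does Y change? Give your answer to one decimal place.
46.9%

For Y = 2X^5:
If X → X(1 + 0.08)
Then Y → Y · (1 + 0.08)^5
     ≈ Y · 1.4693

Percentage change = ((1 + 0.08)^5 − 1) × 100% ≈ 46.9%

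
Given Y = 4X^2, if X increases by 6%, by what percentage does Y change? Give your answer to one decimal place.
12.4%

For Y = 4X^2:
If X → X(1 + 0.06)
Then Y → Y · (1 + 0.06)^2
     = Y · 1.1236

Percentage change = ((1 + 0.06)^2 − 1) × 100% ≈ 12.4%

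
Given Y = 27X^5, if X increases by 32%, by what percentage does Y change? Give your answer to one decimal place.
300.7%

For Y = 27X^5:
If X → X(1 + 0.32)
Then Y → Y · (1 + 0.32)^5
     ≈ Y · 4.0075

Percentage change = ((1 + 0.32)^5 − 1) × 100% ≈ 300.7%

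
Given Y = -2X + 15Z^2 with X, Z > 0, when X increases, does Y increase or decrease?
Y decreases

Taking the partial derivative:
∂Y/∂X = -2

∂Y/∂X = -2 < 0 (assuming positive values)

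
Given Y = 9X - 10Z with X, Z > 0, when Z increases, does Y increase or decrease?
Y decreases

Taking the partial derivative:
∂Y/∂Z = -10

∂Y/∂Z = -10 < 0 (assuming positive values)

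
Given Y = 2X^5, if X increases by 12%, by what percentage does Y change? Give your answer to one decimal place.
76.2%

For Y = 2X^5:
If X → X(1 + 0.12)
Then Y → Y · (1 + 0.12)^5
     ≈ Y · 1.7623

Percentage change = ((1 + 0.12)^5 − 1) × 100% ≈ 76.2%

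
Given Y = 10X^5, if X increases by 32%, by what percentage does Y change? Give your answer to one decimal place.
300.7%

For Y = 10X^5:
If X → X(1 + 0.32)
Then Y → Y · (1 + 0.32)^5
     ≈ Y · 4.0075

Percentage change = ((1 + 0.32)^5 − 1) × 100% ≈ 300.7%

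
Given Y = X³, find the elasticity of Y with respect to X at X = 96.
Elasticity = 3

Elasticity = (dY/dX) · (X/Y)

dY/dX = 3·X²
At X = 96: dY/dX = 27648, Y = 884736

Elasticity = 27648 · (96 / 884736) = 3

Interpretation: for a small percentage change in X, the percentage change in Y is approximately 3.00 times as large.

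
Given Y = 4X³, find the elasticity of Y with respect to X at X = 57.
Elasticity = 3

Elasticity = (dY/dX) · (X/Y)

dY/dX = 12·X²
At X = 57: dY/dX = 38988, Y = 740772

Elasticity = 38988 · (57 / 740772) = 3

Interpretation: for a small percentage change in X, the percentage change in Y is approximately 3.00 times as large.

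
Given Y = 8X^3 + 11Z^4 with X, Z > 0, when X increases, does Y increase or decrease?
Y increases

Taking the partial derivative:
∂Y/∂X = 24X^2

∂Y/∂X = 24X^2 > 0 (assuming positive values)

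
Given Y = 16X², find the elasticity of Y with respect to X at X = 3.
Elasticity = 2

Elasticity = (dY/dX) · (X/Y)

dY/dX = 32·X
At X = 3: dY/dX = 96, Y = 144

Elasticity = 96 · (3 / 144) = 2

Interpretation: for a small percentage change in X, the percentage change in Y is approximately 2.00 times as large.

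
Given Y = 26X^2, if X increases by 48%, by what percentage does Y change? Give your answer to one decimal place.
119.0%

For Y = 26X^2:
If X → X(1 + 0.48)
Then Y → Y · (1 + 0.48)^2
     = Y · 2.1904

Percentage change = ((1 + 0.48)^2 − 1) × 100% ≈ 119.0%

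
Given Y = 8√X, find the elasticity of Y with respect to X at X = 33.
Elasticity = 1/2

Elasticity = (dY/dX) · (X/Y)

dY/dX = 4/√X
At X = 33: dY/dX = 4·√33/33, Y = 8·√33

Elasticity = (4·√33/33) · (33 / (8·√33)) = 1/2

Interpretation: for a small percentage change in X, the percentage change in Y is approximately 0.50 times as large.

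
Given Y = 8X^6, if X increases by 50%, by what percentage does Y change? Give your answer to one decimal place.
1039.1%

For Y = 8X^6:
If X → X(1 + 0.5)
Then Y → Y · (1 + 0.5)^6
     ≈ Y · 11.3906

Percentage change = ((1 + 0.5)^6 − 1) × 100% ≈ 1039.1%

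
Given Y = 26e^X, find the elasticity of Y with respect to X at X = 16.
Elasticity = 16

Elasticity = (dY/dX) · (X/Y)

dY/dX = 26·e^X
At X = 16: dY/dX = 26·e^16, Y = 26·e^16

Elasticity = (26·e^16) · (16 / (26·e^16)) = 16

Interpretation: for a small percentage change in X, the percentage change in Y is approximately 16.00 times as large.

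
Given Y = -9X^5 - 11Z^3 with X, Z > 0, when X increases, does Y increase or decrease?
Y decreases

Taking the partial derivative:
∂Y/∂X = -45X^4

∂Y/∂X = -45X^4 < 0 (assuming positive values)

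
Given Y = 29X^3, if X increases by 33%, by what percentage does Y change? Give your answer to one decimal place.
135.3%

For Y = 29X^3:
If X → X(1 + 0.33)
Then Y → Y · (1 + 0.33)^3
     ≈ Y · 2.3526

Percentage change = ((1 + 0.33)^3 − 1) × 100% ≈ 135.3%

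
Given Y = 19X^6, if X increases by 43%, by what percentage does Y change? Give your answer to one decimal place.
755.1%

For Y = 19X^6:
If X → X(1 + 0.43)
Then Y → Y · (1 + 0.43)^6
     ≈ Y · 8.5510

Percentage change = ((1 + 0.43)^6 − 1) × 100% ≈ 755.1%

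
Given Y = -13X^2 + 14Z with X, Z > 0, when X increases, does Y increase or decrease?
Y decreases

Taking the partial derivative:
∂Y/∂X = -26X

∂Y/∂X = -26X < 0 (assuming positive values)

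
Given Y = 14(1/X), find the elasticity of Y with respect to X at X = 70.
Elasticity = -1

Elasticity = (dY/dX) · (X/Y)

dY/dX = -14/X²
At X = 70: dY/dX = -1/350, Y = 1/5

Elasticity = (-1/350) · (70 / (1/5)) = -1

Interpretation: for a small percentage change in X, the percentage change in Y is approximately -1.00 times as large.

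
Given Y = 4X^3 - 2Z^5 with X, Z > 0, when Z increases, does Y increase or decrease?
Y decreases

Taking the partial derivative:
∂Y/∂Z = -10Z^4

∂Y/∂Z = -10Z^4 < 0 (assuming positive values)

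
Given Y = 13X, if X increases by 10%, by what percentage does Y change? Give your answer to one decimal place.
10.0%

For Y = 13X:
If X → X(1 + 0.1)
Then Y → Y · (1 + 0.1)^1
     = Y · 1.1000

Percentage change = ((1 + 0.1)^1 − 1) × 100% = 10.0%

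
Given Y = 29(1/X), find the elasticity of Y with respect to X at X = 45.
Elasticity = -1

Elasticity = (dY/dX) · (X/Y)

dY/dX = -29/X²
At X = 45: dY/dX = -29/2025, Y = 29/45

Elasticity = (-29/2025) · (45 / (29/45)) = -1

Interpretation: for a small percentage change in X, the percentage change in Y is approximately -1.00 times as large.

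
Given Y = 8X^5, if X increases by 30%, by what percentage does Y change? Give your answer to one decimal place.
271.3%

For Y = 8X^5:
If X → X(1 + 0.3)
Then Y → Y · (1 + 0.3)^5
     ≈ Y · 3.7129

Percentage change = ((1 + 0.3)^5 − 1) × 100% ≈ 271.3%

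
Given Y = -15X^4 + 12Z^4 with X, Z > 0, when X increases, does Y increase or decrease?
Y decreases

Taking the partial derivative:
∂Y/∂X = -60X^3

∂Y/∂X = -60X^3 < 0 (assuming positive values)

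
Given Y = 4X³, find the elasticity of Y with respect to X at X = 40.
Elasticity = 3

Elasticity = (dY/dX) · (X/Y)

dY/dX = 12·X²
At X = 40: dY/dX = 19200, Y = 256000

Elasticity = 19200 · (40 / 256000) = 3

Interpretation: for a small percentage change in X, the percentage change in Y is approximately 3.00 times as large.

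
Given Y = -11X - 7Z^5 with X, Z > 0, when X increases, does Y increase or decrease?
Y decreases

Taking the partial derivative:
∂Y/∂X = -11

∂Y/∂X = -11 < 0 (assuming positive values)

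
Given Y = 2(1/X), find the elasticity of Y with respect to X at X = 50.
Elasticity = -1

Elasticity = (dY/dX) · (X/Y)

dY/dX = -2/X²
At X = 50: dY/dX = -1/1250, Y = 1/25

Elasticity = (-1/1250) · (50 / (1/25)) = -1

Interpretation: for a small percentage change in X, the percentage change in Y is approximately -1.00 times as large.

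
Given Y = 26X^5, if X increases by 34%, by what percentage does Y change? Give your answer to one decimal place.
332.0%

For Y = 26X^5:
If X → X(1 + 0.34)
Then Y → Y · (1 + 0.34)^5
     ≈ Y · 4.3204

Percentage change = ((1 + 0.34)^5 − 1) × 100% ≈ 332.0%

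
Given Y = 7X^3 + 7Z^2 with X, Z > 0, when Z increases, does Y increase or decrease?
Y increases

Taking the partial derivative:
∂Y/∂Z = 14Z

∂Y/∂Z = 14Z > 0 (assuming positive values)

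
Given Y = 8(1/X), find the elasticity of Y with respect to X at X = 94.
Elasticity = -1

Elasticity = (dY/dX) · (X/Y)

dY/dX = -8/X²
At X = 94: dY/dX = -2/2209, Y = 4/47

Elasticity = (-2/2209) · (94 / (4/47)) = -1

Interpretation: for a small percentage change in X, the percentage change in Y is approximately -1.00 times as large.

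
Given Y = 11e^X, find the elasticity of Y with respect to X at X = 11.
Elasticity = 11

Elasticity = (dY/dX) · (X/Y)

dY/dX = 11·e^X
At X = 11: dY/dX = 11·e^11, Y = 11·e^11

Elasticity = (11·e^11) · (11 / (11·e^11)) = 11

Interpretation: for a small percentage change in X, the percentage change in Y is approximately 11.00 times as large.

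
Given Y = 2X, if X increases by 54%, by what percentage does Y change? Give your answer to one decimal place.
54.0%

For Y = 2X:
If X → X(1 + 0.54)
Then Y → Y · (1 + 0.54)^1
     = Y · 1.5400

Percentage change = ((1 + 0.54)^1 − 1) × 100% = 54.0%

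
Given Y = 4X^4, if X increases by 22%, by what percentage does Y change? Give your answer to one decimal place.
121.5%

For Y = 4X^4:
If X → X(1 + 0.22)
Then Y → Y · (1 + 0.22)^4
     ≈ Y · 2.2153

Percentage change = ((1 + 0.22)^4 − 1) × 100% ≈ 121.5%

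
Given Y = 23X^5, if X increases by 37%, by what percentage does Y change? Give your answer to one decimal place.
382.6%

For Y = 23X^5:
If X → X(1 + 0.37)
Then Y → Y · (1 + 0.37)^5
     ≈ Y · 4.8262

Percentage change = ((1 + 0.37)^5 − 1) × 100% ≈ 382.6%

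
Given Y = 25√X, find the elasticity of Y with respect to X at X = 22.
Elasticity = 1/2

Elasticity = (dY/dX) · (X/Y)

dY/dX = 25/(2·√X)
At X = 22: dY/dX = 25·√22/44, Y = 25·√22

Elasticity = (25·√22/44) · (22 / (25·√22)) = 1/2

Interpretation: for a small percentage change in X, the percentage change in Y is approximately 0.50 times as large.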